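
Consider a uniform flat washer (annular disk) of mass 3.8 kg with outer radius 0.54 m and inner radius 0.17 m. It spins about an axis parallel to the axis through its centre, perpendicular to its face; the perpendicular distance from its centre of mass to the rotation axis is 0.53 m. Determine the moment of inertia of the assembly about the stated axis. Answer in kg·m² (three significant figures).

1.68

I_cm = (1/2)M(R²+r²) = (1/2)(3.8)[(0.54)² + (0.17)²] = 0.60895 kg·m²; centre at d = 0.53 m, so I = I_cm + Md² gives I = 0.60895 + (3.8)(0.53)² = 1.6764 kg·m².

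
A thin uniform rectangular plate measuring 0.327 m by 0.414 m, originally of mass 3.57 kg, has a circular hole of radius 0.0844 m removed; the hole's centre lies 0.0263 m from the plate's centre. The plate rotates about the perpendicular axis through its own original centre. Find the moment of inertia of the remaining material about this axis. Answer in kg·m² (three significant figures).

0.0803

Unpierced body about its centre: I₀ = (1/12)M(a²+b²) = (1/12)(3.57)[(0.327)² + (0.414)²] = 0.082802 kg·m².
The removed disk has mass m = M·πr²/(ab) = (3.57)·π(0.0844)²/(0.327·0.414) = 0.59014 kg (same uniform areal density).
Its moment of inertia about the rotation axis (parallel-axis theorem): I_hole = (1/2)mr² + md² = (1/2)(0.59014)(0.0844)² + (0.59014)(0.0263)² = 0.0025101 kg·m².
Treating the hole as negative mass, I = I₀ − I_hole = 0.082802 − 0.0025101 = 0.080292 kg·m².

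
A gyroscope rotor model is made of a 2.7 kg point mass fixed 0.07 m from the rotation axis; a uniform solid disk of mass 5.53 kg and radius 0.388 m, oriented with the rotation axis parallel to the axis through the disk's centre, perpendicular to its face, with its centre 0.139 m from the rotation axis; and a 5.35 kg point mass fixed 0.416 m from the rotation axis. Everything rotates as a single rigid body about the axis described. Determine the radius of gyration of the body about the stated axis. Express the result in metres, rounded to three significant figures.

Point mass: I_cm = 0; centre at d = 0.07 m, so I = I_cm + Md² gives I = 0 + (2.7)(0.07)² = 0.01323 kg·m².
Solid disk: I_cm = (1/2)MR² = (1/2)(5.53)(0.388)² = 0.41625 kg·m²; centre at d = 0.139 m, so I = I_cm + Md² gives I = 0.41625 + (5.53)(0.139)² = 0.5231 kg·m².
Point mass: I_cm = 0; centre at d = 0.416 m, so I = I_cm + Md² gives I = 0 + (5.35)(0.416)² = 0.92585 kg·m².
Total I = 1.4622 kg·m²; total mass M = 13.58 kg.
k = √(I/M) = √(1.4622/13.58) = 0.32813 m.

0.328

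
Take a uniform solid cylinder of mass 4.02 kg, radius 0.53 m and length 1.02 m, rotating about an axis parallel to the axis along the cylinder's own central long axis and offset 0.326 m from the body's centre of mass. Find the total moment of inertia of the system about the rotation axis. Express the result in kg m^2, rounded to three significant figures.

0.992

I_cm = (1/2)MR² = (1/2)(4.02)(0.53)² = 0.56461 kg m^2; centre at d = 0.326 m, so I = I_cm + Md² gives I = 0.56461 + (4.02)(0.326)² = 0.99184 kg m^2.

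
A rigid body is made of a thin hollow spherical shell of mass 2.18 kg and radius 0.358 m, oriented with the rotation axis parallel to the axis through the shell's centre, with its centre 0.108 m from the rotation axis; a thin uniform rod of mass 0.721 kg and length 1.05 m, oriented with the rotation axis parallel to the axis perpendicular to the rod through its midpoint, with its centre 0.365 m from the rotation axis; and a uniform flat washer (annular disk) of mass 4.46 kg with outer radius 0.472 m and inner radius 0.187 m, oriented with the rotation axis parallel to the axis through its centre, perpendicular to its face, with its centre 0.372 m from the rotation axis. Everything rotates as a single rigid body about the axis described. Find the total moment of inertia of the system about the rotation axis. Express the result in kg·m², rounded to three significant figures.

1.57

Spherical shell: I_cm = (2/3)MR² = (2/3)(2.18)(0.358)² = 0.18627 kg·m²; centre at d = 0.108 m, so I = I_cm + Md² gives I = 0.18627 + (2.18)(0.108)² = 0.21169 kg·m².
Thin rod: I_cm = (1/12)ML² = (1/12)(0.721)(1.05)² = 0.066242 kg·m²; centre at d = 0.365 m, so I = I_cm + Md² gives I = 0.066242 + (0.721)(0.365)² = 0.1623 kg·m².
Annular disk: I_cm = (1/2)M(R²+r²) = (1/2)(4.46)[(0.472)² + (0.187)²] = 0.57479 kg·m²; centre at d = 0.372 m, so I = I_cm + Md² gives I = 0.57479 + (4.46)(0.372)² = 1.192 kg·m².
Total I = 0.21169 + 0.1623 + 1.192 = 1.566 kg·m².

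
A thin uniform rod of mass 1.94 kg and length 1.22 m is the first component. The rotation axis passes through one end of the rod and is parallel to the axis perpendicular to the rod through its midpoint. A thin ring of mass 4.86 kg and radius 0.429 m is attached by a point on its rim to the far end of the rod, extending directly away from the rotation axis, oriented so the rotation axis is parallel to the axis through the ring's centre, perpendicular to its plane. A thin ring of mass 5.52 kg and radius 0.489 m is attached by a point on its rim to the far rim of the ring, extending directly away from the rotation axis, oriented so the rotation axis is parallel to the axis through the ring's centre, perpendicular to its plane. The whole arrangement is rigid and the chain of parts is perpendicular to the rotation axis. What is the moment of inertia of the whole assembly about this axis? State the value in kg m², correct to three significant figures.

Thin rod: I_cm = (1/12)ML² = (1/12)(1.94)(1.22)² = 0.24062 kg m²; centre at d = 0.61 m, so the parallel axis theorem gives I = 0.24062 + (1.94)(0.61)² = 0.9625 kg m².
Thin ring: I_cm = MR² = (4.86)(0.429)² = 0.89444 kg m²; centre at d = 0.61 + 0.61 + 0.429 = 1.649 m, so the parallel axis theorem gives I = 0.89444 + (4.86)(1.649)² = 14.11 kg m².
Thin ring: I_cm = MR² = (5.52)(0.489)² = 1.3199 kg m²; centre at d = 0.61 + 0.61 + 0.429 + 0.429 + 0.489 = 2.567 m, so the parallel axis theorem gives I = 1.3199 + (5.52)(2.567)² = 37.694 kg m².
Total I = 0.9625 + 14.11 + 37.694 = 52.766 kg m².

52.8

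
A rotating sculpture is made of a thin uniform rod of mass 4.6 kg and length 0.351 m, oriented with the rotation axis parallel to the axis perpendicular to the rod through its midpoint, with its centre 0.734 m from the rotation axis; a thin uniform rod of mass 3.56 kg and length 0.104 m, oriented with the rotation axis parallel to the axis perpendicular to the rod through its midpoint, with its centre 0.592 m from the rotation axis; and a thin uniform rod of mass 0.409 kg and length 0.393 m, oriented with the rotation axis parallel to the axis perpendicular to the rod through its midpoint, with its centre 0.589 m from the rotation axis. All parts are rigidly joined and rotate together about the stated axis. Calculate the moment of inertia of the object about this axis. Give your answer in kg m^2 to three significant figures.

3.92

Thin rod: I_cm = (1/12)ML² = (1/12)(4.6)(0.351)² = 0.047227 kg m^2; centre at d = 0.734 m, so the parallel axis theorem gives I = 0.047227 + (4.6)(0.734)² = 2.5255 kg m^2.
Thin rod: I_cm = (1/12)ML² = (1/12)(3.56)(0.104)² = 0.0032087 kg m^2; centre at d = 0.592 m, so the parallel axis theorem gives I = 0.0032087 + (3.56)(0.592)² = 1.2509 kg m^2.
Thin rod: I_cm = (1/12)ML² = (1/12)(0.409)(0.393)² = 0.0052641 kg m^2; centre at d = 0.589 m, so the parallel axis theorem gives I = 0.0052641 + (0.409)(0.589)² = 0.14715 kg m^2.
Total I = 2.5255 + 1.2509 + 0.14715 = 3.9235 kg m^2.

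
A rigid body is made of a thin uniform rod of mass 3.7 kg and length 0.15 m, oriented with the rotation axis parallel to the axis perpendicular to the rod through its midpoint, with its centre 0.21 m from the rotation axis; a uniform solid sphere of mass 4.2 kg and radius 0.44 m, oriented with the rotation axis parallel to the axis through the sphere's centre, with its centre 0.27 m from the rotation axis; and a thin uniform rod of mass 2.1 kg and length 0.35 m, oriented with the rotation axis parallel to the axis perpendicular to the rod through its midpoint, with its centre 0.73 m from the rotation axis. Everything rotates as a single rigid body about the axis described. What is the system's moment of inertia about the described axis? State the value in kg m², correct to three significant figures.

Thin rod: I_cm = (1/12)ML² = (1/12)(3.7)(0.15)² = 0.0069375 kg m²; centre at d = 0.21 m, so I = I_cm + Md² gives I = 0.0069375 + (3.7)(0.21)² = 0.17011 kg m².
Solid sphere: I_cm = (2/5)MR² = (2/5)(4.2)(0.44)² = 0.32525 kg m²; centre at d = 0.27 m, so I = I_cm + Md² gives I = 0.32525 + (4.2)(0.27)² = 0.63143 kg m².
Thin rod: I_cm = (1/12)ML² = (1/12)(2.1)(0.35)² = 0.021437 kg m²; centre at d = 0.73 m, so I = I_cm + Md² gives I = 0.021437 + (2.1)(0.73)² = 1.1405 kg m².
Total I = 0.17011 + 0.63143 + 1.1405 = 1.9421 kg m².

1.94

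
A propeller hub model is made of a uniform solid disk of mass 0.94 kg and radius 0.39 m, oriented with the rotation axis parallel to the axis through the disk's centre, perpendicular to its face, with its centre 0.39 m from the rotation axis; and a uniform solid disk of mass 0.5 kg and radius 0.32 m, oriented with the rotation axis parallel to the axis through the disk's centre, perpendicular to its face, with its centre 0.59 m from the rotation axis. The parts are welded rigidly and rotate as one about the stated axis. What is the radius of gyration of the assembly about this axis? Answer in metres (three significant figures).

0.536

Solid disk: I_cm = (1/2)MR² = (1/2)(0.94)(0.39)² = 0.071487 kg m²; centre at d = 0.39 m, so the parallel axis theorem gives I = 0.071487 + (0.94)(0.39)² = 0.21446 kg m².
Solid disk: I_cm = (1/2)MR² = (1/2)(0.5)(0.32)² = 0.0256 kg m²; centre at d = 0.59 m, so the parallel axis theorem gives I = 0.0256 + (0.5)(0.59)² = 0.19965 kg m².
Total I = 0.41411 kg m²; total mass M = 1.44 kg.
k = √(I/M) = √(0.41411/1.44) = 0.53626 m.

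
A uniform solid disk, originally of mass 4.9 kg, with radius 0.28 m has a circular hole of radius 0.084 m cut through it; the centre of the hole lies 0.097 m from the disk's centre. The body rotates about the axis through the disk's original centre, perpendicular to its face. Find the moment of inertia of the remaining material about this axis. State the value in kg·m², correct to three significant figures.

0.186

Unpierced body about its centre: I₀ = (1/2)MR² = (1/2)(4.9)(0.28)² = 0.19208 kg·m².
The removed disk has mass m = M·(r/R)² = (4.9)(0.084/0.28)² = 0.441 kg (same uniform areal density).
Its moment of inertia about the rotation axis (parallel-axis theorem): I_hole = (1/2)mr² + md² = (1/2)(0.441)(0.084)² + (0.441)(0.097)² = 0.0057052 kg·m².
Treating the hole as negative mass, I = I₀ − I_hole = 0.19208 − 0.0057052 = 0.18637 kg·m².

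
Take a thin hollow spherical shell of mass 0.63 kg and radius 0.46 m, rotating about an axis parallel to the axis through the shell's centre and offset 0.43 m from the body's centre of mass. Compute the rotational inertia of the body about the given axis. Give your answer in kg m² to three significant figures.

0.205

I_cm = (2/3)MR² = (2/3)(0.63)(0.46)² = 0.088872 kg m²; centre at d = 0.43 m, so I = I_cm + Md² gives I = 0.088872 + (0.63)(0.43)² = 0.20536 kg m².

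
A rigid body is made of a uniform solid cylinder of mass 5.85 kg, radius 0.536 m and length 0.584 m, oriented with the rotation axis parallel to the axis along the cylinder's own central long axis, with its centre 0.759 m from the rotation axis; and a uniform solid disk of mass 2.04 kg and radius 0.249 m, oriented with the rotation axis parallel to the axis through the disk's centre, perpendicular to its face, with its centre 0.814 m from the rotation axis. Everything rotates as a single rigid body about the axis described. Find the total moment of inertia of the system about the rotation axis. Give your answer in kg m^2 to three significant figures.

Solid cylinder: I_cm = (1/2)MR² = (1/2)(5.85)(0.536)² = 0.84034 kg m^2; centre at d = 0.759 m, so I = I_cm + Md² gives I = 0.84034 + (5.85)(0.759)² = 4.2104 kg m^2.
Solid disk: I_cm = (1/2)MR² = (1/2)(2.04)(0.249)² = 0.063241 kg m^2; centre at d = 0.814 m, so I = I_cm + Md² gives I = 0.063241 + (2.04)(0.814)² = 1.4149 kg m^2.
Total I = 4.2104 + 1.4149 = 5.6254 kg m^2.

5.63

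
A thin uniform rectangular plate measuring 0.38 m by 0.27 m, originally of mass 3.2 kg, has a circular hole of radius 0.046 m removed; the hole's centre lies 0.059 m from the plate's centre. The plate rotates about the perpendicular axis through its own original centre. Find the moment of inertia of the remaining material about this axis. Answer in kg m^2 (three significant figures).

0.0570

Unpierced body about its centre: I₀ = (1/12)M(a²+b²) = (1/12)(3.2)[(0.38)² + (0.27)²] = 0.057947 kg m^2.
The removed disk has mass m = M·πr²/(ab) = (3.2)·π(0.046)²/(0.38·0.27) = 0.20733 kg (same uniform areal density).
Its moment of inertia about the rotation axis (parallel-axis theorem): I_hole = (1/2)mr² + md² = (1/2)(0.20733)(0.046)² + (0.20733)(0.059)² = 0.00094108 kg m^2.
Treating the hole as negative mass, I = I₀ − I_hole = 0.057947 − 0.00094108 = 0.057006 kg m^2.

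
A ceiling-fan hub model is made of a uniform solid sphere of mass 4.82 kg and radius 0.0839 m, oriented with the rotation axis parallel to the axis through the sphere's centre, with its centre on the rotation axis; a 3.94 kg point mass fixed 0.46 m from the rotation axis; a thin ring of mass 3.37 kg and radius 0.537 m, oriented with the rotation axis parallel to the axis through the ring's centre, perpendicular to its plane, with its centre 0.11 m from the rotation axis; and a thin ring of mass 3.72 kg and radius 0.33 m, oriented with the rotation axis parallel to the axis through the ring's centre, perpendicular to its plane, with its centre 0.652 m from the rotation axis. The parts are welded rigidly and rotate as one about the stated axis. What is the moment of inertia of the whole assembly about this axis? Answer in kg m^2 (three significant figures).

3.85

Solid sphere: I_cm = (2/5)MR² = (2/5)(4.82)(0.0839)² = 0.013572 kg m^2; axis through the centre, so I = 0.013572 kg m^2.
Point mass: I_cm = 0; centre at d = 0.46 m, so the parallel axis theorem gives I = 0 + (3.94)(0.46)² = 0.8337 kg m^2.
Thin ring: I_cm = MR² = (3.37)(0.537)² = 0.9718 kg m^2; centre at d = 0.11 m, so the parallel axis theorem gives I = 0.9718 + (3.37)(0.11)² = 1.0126 kg m^2.
Thin ring: I_cm = MR² = (3.72)(0.33)² = 0.40511 kg m^2; centre at d = 0.652 m, so the parallel axis theorem gives I = 0.40511 + (3.72)(0.652)² = 1.9865 kg m^2.
Total I = 0.013572 + 0.8337 + 1.0126 + 1.9865 = 3.8464 kg m^2.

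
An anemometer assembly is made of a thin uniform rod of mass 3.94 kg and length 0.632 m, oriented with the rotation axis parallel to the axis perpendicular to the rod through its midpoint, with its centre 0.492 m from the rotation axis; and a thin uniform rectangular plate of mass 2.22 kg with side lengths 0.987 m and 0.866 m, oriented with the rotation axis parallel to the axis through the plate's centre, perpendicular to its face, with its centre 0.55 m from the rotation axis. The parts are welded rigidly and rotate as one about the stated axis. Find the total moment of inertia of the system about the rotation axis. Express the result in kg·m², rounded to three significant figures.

2.08

Thin rod: I_cm = (1/12)ML² = (1/12)(3.94)(0.632)² = 0.13114 kg·m²; centre at d = 0.492 m, so I = I_cm + Md² gives I = 0.13114 + (3.94)(0.492)² = 1.0849 kg·m².
Rectangular plate: I_cm = (1/12)M(a²+b²) = (1/12)(2.22)[(0.987)² + (0.866)²] = 0.31896 kg·m²; centre at d = 0.55 m, so I = I_cm + Md² gives I = 0.31896 + (2.22)(0.55)² = 0.99051 kg·m².
Total I = 1.0849 + 0.99051 = 2.0754 kg·m².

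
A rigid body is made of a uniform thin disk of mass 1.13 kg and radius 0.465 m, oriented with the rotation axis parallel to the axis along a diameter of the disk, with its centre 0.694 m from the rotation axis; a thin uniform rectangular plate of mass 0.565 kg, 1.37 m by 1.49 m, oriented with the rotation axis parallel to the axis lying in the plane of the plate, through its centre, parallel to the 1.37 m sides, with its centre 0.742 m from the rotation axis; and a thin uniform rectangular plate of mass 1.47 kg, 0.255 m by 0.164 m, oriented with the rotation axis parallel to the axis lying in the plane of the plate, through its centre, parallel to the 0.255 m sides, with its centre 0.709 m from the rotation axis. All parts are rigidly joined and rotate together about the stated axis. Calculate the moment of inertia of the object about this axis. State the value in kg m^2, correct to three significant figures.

Thin disk: I_cm = (1/4)MR² = (1/4)(1.13)(0.465)² = 0.061084 kg m^2; centre at d = 0.694 m, so the parallel axis theorem gives I = 0.061084 + (1.13)(0.694)² = 0.60533 kg m^2.
Rectangular plate: I_cm = (1/12)Mb² = (1/12)(0.565)(1.49)² = 0.10453 kg m^2; centre at d = 0.742 m, so the parallel axis theorem gives I = 0.10453 + (0.565)(0.742)² = 0.4156 kg m^2.
Rectangular plate: I_cm = (1/12)Mb² = (1/12)(1.47)(0.164)² = 0.0032948 kg m^2; centre at d = 0.709 m, so the parallel axis theorem gives I = 0.0032948 + (1.47)(0.709)² = 0.74224 kg m^2.
Total I = 0.60533 + 0.4156 + 0.74224 = 1.7632 kg m^2.

1.76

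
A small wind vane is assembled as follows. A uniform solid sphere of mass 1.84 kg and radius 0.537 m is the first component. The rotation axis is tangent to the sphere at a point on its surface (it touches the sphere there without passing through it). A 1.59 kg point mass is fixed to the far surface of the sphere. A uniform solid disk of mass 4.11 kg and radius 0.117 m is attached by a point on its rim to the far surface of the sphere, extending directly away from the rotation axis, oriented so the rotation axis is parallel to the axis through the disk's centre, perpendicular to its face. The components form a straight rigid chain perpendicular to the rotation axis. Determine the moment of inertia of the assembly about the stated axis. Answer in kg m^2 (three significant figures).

Solid sphere: I_cm = (2/5)MR² = (2/5)(1.84)(0.537)² = 0.21224 kg m^2; centre at d = 0.537 m, so I = I_cm + Md² gives I = 0.21224 + (1.84)(0.537)² = 0.74284 kg m^2.
Point mass: I_cm = 0; centre at d = 0.537 + 0.537 = 1.074 m, so I = I_cm + Md² gives I = 0 + (1.59)(1.074)² = 1.834 kg m^2.
Solid disk: I_cm = (1/2)MR² = (1/2)(4.11)(0.117)² = 0.028131 kg m^2; centre at d = 0.537 + 0.537 + 0.117 = 1.191 m, so I = I_cm + Md² gives I = 0.028131 + (4.11)(1.191)² = 5.8581 kg m^2.
Total I = 0.74284 + 1.834 + 5.8581 = 8.435 kg m^2.

8.43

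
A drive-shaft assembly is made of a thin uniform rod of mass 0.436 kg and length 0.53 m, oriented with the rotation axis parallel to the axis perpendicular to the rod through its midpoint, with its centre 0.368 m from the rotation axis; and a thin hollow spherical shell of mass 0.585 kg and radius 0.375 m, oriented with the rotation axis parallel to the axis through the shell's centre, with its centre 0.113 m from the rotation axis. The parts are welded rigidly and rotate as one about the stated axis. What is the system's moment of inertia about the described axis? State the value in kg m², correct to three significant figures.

0.132

Thin rod: I_cm = (1/12)ML² = (1/12)(0.436)(0.53)² = 0.010206 kg m²; centre at d = 0.368 m, so I = I_cm + Md² gives I = 0.010206 + (0.436)(0.368)² = 0.069251 kg m².
Spherical shell: I_cm = (2/3)MR² = (2/3)(0.585)(0.375)² = 0.054844 kg m²; centre at d = 0.113 m, so I = I_cm + Md² gives I = 0.054844 + (0.585)(0.113)² = 0.062314 kg m².
Total I = 0.069251 + 0.062314 = 0.13156 kg m².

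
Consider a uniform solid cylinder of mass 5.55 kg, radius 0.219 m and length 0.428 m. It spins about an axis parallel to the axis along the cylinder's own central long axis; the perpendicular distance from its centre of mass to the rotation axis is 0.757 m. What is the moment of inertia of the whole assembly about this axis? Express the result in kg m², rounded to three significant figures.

3.31

I_cm = (1/2)MR² = (1/2)(5.55)(0.219)² = 0.13309 kg m²; centre at d = 0.757 m, so the parallel axis theorem gives I = 0.13309 + (5.55)(0.757)² = 3.3135 kg m².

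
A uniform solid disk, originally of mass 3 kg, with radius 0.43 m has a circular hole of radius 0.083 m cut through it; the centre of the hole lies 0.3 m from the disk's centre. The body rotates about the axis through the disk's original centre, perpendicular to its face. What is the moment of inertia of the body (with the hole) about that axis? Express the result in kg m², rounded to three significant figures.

Unpierced body about its centre: I₀ = (1/2)MR² = (1/2)(3)(0.43)² = 0.27735 kg m².
The removed disk has mass m = M·(r/R)² = (3)(0.083/0.43)² = 0.11177 kg (same uniform areal density).
Its moment of inertia about the rotation axis (parallel-axis theorem): I_hole = (1/2)mr² + md² = (1/2)(0.11177)(0.083)² + (0.11177)(0.3)² = 0.010445 kg m².
Treating the hole as negative mass, I = I₀ − I_hole = 0.27735 − 0.010445 = 0.26691 kg m².

0.267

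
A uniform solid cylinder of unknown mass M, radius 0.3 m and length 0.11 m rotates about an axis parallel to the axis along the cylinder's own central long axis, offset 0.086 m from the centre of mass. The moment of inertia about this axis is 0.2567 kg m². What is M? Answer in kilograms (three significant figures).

I = I_cm + Md² = (1/2)MR² + Md² = M·[0.5·(0.3)² + (0.086)²] = M·0.052396.
So M = 0.2567 / 0.052396 = 4.8992 kg.

4.90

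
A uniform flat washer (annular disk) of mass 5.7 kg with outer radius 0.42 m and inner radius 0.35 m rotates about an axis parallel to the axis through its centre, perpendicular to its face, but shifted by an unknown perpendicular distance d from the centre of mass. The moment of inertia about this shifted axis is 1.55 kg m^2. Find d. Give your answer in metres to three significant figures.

About the centre-of-mass axis, I_cm = (1/2)M(R²+r²) = (1/2)(5.7)[(0.42)² + (0.35)²] = 0.85186 kg m^2.
Parallel axis theorem: I = I_cm + Md², so Md² = 1.55 − 0.85186 = 0.69814 kg m^2.
d = √(0.69814 / 5.7) = 0.34997 m.

0.350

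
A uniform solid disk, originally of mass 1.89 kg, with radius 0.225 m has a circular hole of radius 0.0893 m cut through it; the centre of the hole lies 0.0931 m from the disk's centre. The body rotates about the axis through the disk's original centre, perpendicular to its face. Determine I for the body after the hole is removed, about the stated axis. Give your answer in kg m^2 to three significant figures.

0.0441

Unpierced body about its centre: I₀ = (1/2)MR² = (1/2)(1.89)(0.225)² = 0.047841 kg m^2.
The removed disk has mass m = M·(r/R)² = (1.89)(0.0893/0.225)² = 0.29771 kg (same uniform areal density).
Its moment of inertia about the rotation axis (parallel-axis theorem): I_hole = (1/2)mr² + md² = (1/2)(0.29771)(0.0893)² + (0.29771)(0.0931)² = 0.0037675 kg m^2.
Treating the hole as negative mass, I = I₀ − I_hole = 0.047841 − 0.0037675 = 0.044073 kg m^2.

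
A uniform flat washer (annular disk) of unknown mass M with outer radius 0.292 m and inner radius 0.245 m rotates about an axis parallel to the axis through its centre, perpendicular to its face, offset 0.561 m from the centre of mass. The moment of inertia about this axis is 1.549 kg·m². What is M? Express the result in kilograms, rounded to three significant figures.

4.00

I = I_cm + Md² = (1/2)M(R²+r²) + Md² = M·[0.5·[(0.292)² + (0.245)²] + (0.561)²] = M·0.38737.
So M = 1.549 / 0.38737 = 3.9988 kg.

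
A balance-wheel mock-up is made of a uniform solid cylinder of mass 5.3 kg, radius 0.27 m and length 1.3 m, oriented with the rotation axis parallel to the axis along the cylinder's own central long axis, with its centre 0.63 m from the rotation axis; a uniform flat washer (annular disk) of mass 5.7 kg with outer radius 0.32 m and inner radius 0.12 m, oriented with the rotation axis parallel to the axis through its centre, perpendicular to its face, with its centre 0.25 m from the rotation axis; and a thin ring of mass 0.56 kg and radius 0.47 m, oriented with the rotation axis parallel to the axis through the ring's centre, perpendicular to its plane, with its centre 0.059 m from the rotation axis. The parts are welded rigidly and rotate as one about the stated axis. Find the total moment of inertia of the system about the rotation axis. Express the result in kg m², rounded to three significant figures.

Solid cylinder: I_cm = (1/2)MR² = (1/2)(5.3)(0.27)² = 0.19319 kg m²; centre at d = 0.63 m, so the parallel axis theorem gives I = 0.19319 + (5.3)(0.63)² = 2.2968 kg m².
Annular disk: I_cm = (1/2)M(R²+r²) = (1/2)(5.7)[(0.32)² + (0.12)²] = 0.33288 kg m²; centre at d = 0.25 m, so the parallel axis theorem gives I = 0.33288 + (5.7)(0.25)² = 0.68913 kg m².
Thin ring: I_cm = MR² = (0.56)(0.47)² = 0.1237 kg m²; centre at d = 0.059 m, so the parallel axis theorem gives I = 0.1237 + (0.56)(0.059)² = 0.12565 kg m².
Total I = 2.2968 + 0.68913 + 0.12565 = 3.1115 kg m².

3.11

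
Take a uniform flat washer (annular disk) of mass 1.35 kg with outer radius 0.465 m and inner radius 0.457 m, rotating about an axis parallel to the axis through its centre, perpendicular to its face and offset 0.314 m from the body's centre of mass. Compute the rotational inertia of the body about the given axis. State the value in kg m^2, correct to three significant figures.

I_cm = (1/2)M(R²+r²) = (1/2)(1.35)[(0.465)² + (0.457)²] = 0.28692 kg m^2; centre at d = 0.314 m, so the parallel axis theorem gives I = 0.28692 + (1.35)(0.314)² = 0.42003 kg m^2.

0.420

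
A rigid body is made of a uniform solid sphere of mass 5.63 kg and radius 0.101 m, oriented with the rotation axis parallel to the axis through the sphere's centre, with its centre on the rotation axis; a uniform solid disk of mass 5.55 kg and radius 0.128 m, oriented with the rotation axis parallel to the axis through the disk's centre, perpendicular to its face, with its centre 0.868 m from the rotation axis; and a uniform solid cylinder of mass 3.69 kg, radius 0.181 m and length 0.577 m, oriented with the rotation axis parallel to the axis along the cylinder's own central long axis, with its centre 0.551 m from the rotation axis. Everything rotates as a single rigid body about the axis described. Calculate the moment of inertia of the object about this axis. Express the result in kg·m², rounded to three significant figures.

5.43

Solid sphere: I_cm = (2/5)MR² = (2/5)(5.63)(0.101)² = 0.022973 kg·m²; axis through the centre, so I = 0.022973 kg·m².
Solid disk: I_cm = (1/2)MR² = (1/2)(5.55)(0.128)² = 0.045466 kg·m²; centre at d = 0.868 m, so the parallel axis theorem gives I = 0.045466 + (5.55)(0.868)² = 4.227 kg·m².
Solid cylinder: I_cm = (1/2)MR² = (1/2)(3.69)(0.181)² = 0.060444 kg·m²; centre at d = 0.551 m, so the parallel axis theorem gives I = 0.060444 + (3.69)(0.551)² = 1.1807 kg·m².
Total I = 0.022973 + 4.227 + 1.1807 = 5.4307 kg·m².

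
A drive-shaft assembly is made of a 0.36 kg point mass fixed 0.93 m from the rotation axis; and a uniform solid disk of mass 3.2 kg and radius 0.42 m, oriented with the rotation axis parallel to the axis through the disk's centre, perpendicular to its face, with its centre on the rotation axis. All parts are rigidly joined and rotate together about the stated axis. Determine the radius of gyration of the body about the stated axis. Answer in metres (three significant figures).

Point mass: I_cm = 0; centre at d = 0.93 m, so I = I_cm + Md² gives I = 0 + (0.36)(0.93)² = 0.31136 kg m^2.
Solid disk: I_cm = (1/2)MR² = (1/2)(3.2)(0.42)² = 0.28224 kg m^2; axis through the centre, so I = 0.28224 kg m^2.
Total I = 0.5936 kg m^2; total mass M = 3.56 kg.
k = √(I/M) = √(0.5936/3.56) = 0.40834 m.

0.408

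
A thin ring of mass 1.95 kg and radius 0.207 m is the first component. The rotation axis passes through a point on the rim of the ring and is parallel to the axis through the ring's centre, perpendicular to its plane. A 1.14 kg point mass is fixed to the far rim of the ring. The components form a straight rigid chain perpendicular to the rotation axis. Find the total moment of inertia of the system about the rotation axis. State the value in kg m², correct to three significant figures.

0.363

Thin ring: I_cm = MR² = (1.95)(0.207)² = 0.083556 kg m²; centre at d = 0.207 m, so the parallel axis theorem gives I = 0.083556 + (1.95)(0.207)² = 0.16711 kg m².
Point mass: I_cm = 0; centre at d = 0.207 + 0.207 = 0.414 m, so the parallel axis theorem gives I = 0 + (1.14)(0.414)² = 0.19539 kg m².
Total I = 0.16711 + 0.19539 = 0.3625 kg m².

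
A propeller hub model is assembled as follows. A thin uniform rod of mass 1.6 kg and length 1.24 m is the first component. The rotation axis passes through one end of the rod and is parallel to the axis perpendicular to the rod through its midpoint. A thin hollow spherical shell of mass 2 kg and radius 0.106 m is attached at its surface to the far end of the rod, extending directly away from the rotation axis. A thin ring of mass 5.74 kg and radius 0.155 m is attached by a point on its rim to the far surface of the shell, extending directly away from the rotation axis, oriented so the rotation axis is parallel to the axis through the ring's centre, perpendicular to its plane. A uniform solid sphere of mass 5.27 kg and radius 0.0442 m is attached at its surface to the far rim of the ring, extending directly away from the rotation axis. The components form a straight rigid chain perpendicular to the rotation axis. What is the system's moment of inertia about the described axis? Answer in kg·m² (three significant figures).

36.6

Thin rod: I_cm = (1/12)ML² = (1/12)(1.6)(1.24)² = 0.20501 kg·m²; centre at d = 0.62 m, so I = I_cm + Md² gives I = 0.20501 + (1.6)(0.62)² = 0.82005 kg·m².
Spherical shell: I_cm = (2/3)MR² = (2/3)(2)(0.106)² = 0.014981 kg·m²; centre at d = 0.62 + 0.62 + 0.106 = 1.346 m, so I = I_cm + Md² gives I = 0.014981 + (2)(1.346)² = 3.6384 kg·m².
Thin ring: I_cm = MR² = (5.74)(0.155)² = 0.1379 kg·m²; centre at d = 0.62 + 0.62 + 0.106 + 0.106 + 0.155 = 1.607 m, so I = I_cm + Md² gives I = 0.1379 + (5.74)(1.607)² = 14.961 kg·m².
Solid sphere: I_cm = (2/5)MR² = (2/5)(5.27)(0.0442)² = 0.0041183 kg·m²; centre at d = 0.62 + 0.62 + 0.106 + 0.106 + 0.155 + 0.155 + 0.0442 = 1.8062 m, so I = I_cm + Md² gives I = 0.0041183 + (5.27)(1.8062)² = 17.197 kg·m².
Total I = 0.82005 + 3.6384 + 14.961 + 17.197 = 36.616 kg·m².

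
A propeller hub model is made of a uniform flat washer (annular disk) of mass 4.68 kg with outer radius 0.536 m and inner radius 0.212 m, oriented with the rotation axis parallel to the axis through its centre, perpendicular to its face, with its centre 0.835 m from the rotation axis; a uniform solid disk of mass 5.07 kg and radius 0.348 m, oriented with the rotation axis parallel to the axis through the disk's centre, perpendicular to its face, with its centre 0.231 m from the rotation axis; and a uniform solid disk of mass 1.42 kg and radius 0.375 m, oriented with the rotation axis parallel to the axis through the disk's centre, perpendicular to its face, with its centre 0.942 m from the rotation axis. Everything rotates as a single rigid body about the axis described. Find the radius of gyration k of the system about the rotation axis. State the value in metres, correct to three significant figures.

Annular disk: I_cm = (1/2)M(R²+r²) = (1/2)(4.68)[(0.536)² + (0.212)²] = 0.77744 kg·m²; centre at d = 0.835 m, so I = I_cm + Md² gives I = 0.77744 + (4.68)(0.835)² = 4.0405 kg·m².
Solid disk: I_cm = (1/2)MR² = (1/2)(5.07)(0.348)² = 0.307 kg·m²; centre at d = 0.231 m, so I = I_cm + Md² gives I = 0.307 + (5.07)(0.231)² = 0.57754 kg·m².
Solid disk: I_cm = (1/2)MR² = (1/2)(1.42)(0.375)² = 0.099844 kg·m²; centre at d = 0.942 m, so I = I_cm + Md² gives I = 0.099844 + (1.42)(0.942)² = 1.3599 kg·m².
Total I = 5.9779 kg·m²; total mass M = 11.17 kg.
k = √(I/M) = √(5.9779/11.17) = 0.73156 m.

0.732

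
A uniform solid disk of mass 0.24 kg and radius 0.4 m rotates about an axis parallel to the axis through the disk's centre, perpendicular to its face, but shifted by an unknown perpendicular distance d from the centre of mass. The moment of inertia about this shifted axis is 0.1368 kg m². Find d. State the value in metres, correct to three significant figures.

About the centre-of-mass axis, I_cm = (1/2)MR² = (1/2)(0.24)(0.4)² = 0.0192 kg m².
Parallel axis theorem: I = I_cm + Md², so Md² = 0.1368 − 0.0192 = 0.1176 kg m².
d = √(0.1176 / 0.24) = 0.7 m.

0.700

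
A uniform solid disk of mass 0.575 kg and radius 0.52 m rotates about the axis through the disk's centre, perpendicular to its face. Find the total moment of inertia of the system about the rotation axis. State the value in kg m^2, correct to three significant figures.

I_cm = (1/2)MR² = (1/2)(0.575)(0.52)² = 0.07774 kg m^2; axis through the centre, so I = 0.07774 kg m^2.

0.0777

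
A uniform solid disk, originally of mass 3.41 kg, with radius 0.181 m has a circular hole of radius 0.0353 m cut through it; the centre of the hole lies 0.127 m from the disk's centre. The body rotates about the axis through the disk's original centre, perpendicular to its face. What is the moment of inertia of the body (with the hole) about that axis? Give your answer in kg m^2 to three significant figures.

0.0537

Unpierced body about its centre: I₀ = (1/2)MR² = (1/2)(3.41)(0.181)² = 0.055858 kg m^2.
The removed disk has mass m = M·(r/R)² = (3.41)(0.0353/0.181)² = 0.1297 kg (same uniform areal density).
Its moment of inertia about the rotation axis (parallel-axis theorem): I_hole = (1/2)mr² + md² = (1/2)(0.1297)(0.0353)² + (0.1297)(0.127)² = 0.0021728 kg m^2.
Treating the hole as negative mass, I = I₀ − I_hole = 0.055858 − 0.0021728 = 0.053685 kg m^2.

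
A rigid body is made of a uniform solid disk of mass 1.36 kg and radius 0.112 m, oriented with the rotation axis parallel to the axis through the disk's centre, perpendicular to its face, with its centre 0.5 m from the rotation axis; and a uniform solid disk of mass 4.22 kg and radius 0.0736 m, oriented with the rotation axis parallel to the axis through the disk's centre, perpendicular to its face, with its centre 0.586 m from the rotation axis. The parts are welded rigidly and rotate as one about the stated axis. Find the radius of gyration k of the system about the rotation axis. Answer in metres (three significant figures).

0.569

Solid disk: I_cm = (1/2)MR² = (1/2)(1.36)(0.112)² = 0.0085299 kg m^2; centre at d = 0.5 m, so the parallel axis theorem gives I = 0.0085299 + (1.36)(0.5)² = 0.34853 kg m^2.
Solid disk: I_cm = (1/2)MR² = (1/2)(4.22)(0.0736)² = 0.01143 kg m^2; centre at d = 0.586 m, so the parallel axis theorem gives I = 0.01143 + (4.22)(0.586)² = 1.4606 kg m^2.
Total I = 1.8091 kg m^2; total mass M = 5.58 kg.
k = √(I/M) = √(1.8091/5.58) = 0.56939 m.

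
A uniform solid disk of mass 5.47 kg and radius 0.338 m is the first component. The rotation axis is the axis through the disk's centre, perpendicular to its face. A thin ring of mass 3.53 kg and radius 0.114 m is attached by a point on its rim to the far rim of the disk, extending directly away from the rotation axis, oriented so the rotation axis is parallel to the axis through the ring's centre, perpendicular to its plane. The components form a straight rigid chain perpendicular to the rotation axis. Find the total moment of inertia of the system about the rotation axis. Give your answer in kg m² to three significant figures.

1.08

Solid disk: I_cm = (1/2)MR² = (1/2)(5.47)(0.338)² = 0.31246 kg m²; axis through the centre, so I = 0.31246 kg m².
Thin ring: I_cm = MR² = (3.53)(0.114)² = 0.045876 kg m²; centre at d = 0.338 + 0.114 = 0.452 m, so I = I_cm + Md² gives I = 0.045876 + (3.53)(0.452)² = 0.76707 kg m².
Total I = 0.31246 + 0.76707 = 1.0795 kg m².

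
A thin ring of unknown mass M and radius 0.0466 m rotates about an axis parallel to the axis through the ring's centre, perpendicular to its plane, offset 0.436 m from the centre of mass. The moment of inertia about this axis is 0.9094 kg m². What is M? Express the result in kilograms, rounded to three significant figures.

I = I_cm + Md² = MR² + Md² = M·[1·(0.0466)² + (0.436)²] = M·0.19227.
So M = 0.9094 / 0.19227 = 4.7299 kg.

4.73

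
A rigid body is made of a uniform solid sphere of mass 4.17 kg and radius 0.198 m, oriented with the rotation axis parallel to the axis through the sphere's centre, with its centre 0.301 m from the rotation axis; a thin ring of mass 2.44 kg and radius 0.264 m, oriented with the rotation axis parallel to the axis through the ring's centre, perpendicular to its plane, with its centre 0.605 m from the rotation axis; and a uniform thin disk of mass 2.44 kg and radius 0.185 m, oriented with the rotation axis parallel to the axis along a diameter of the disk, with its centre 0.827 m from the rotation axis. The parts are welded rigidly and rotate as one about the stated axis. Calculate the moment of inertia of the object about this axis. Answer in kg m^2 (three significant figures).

3.20

Solid sphere: I_cm = (2/5)MR² = (2/5)(4.17)(0.198)² = 0.065392 kg m^2; centre at d = 0.301 m, so the parallel axis theorem gives I = 0.065392 + (4.17)(0.301)² = 0.4432 kg m^2.
Thin ring: I_cm = MR² = (2.44)(0.264)² = 0.17006 kg m^2; centre at d = 0.605 m, so the parallel axis theorem gives I = 0.17006 + (2.44)(0.605)² = 1.0632 kg m^2.
Thin disk: I_cm = (1/4)MR² = (1/4)(2.44)(0.185)² = 0.020877 kg m^2; centre at d = 0.827 m, so the parallel axis theorem gives I = 0.020877 + (2.44)(0.827)² = 1.6897 kg m^2.
Total I = 0.4432 + 1.0632 + 1.6897 = 3.196 kg m^2.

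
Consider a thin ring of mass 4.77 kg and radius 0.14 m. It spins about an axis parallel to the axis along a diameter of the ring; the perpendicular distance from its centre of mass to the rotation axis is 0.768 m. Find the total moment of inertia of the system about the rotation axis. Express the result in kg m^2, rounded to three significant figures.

2.86

I_cm = (1/2)MR² = (1/2)(4.77)(0.14)² = 0.046746 kg m^2; centre at d = 0.768 m, so I = I_cm + Md² gives I = 0.046746 + (4.77)(0.768)² = 2.8602 kg m^2.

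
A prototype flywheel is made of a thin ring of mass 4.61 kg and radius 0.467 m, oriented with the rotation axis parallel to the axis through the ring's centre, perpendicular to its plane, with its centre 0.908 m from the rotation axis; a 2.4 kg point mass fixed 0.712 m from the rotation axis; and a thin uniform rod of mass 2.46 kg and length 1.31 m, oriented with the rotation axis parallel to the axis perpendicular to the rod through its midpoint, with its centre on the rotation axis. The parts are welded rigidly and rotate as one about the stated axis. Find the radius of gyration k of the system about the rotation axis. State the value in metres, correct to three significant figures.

Thin ring: I_cm = MR² = (4.61)(0.467)² = 1.0054 kg m²; centre at d = 0.908 m, so I = I_cm + Md² gives I = 1.0054 + (4.61)(0.908)² = 4.8062 kg m².
Point mass: I_cm = 0; centre at d = 0.712 m, so I = I_cm + Md² gives I = 0 + (2.4)(0.712)² = 1.2167 kg m².
Thin rod: I_cm = (1/12)ML² = (1/12)(2.46)(1.31)² = 0.3518 kg m²; axis through the centre, so I = 0.3518 kg m².
Total I = 6.3746 kg m²; total mass M = 9.47 kg.
k = √(I/M) = √(6.3746/9.47) = 0.82045 m.

0.820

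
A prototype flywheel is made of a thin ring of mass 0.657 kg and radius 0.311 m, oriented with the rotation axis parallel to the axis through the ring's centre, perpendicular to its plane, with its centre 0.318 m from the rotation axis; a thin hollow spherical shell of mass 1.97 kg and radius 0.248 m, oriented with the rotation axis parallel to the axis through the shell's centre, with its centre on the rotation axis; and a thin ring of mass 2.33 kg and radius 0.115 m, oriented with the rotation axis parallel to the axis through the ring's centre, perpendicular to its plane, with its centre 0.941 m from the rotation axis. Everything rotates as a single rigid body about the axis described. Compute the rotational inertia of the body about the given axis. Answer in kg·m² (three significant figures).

Thin ring: I_cm = MR² = (0.657)(0.311)² = 0.063546 kg·m²; centre at d = 0.318 m, so I = I_cm + Md² gives I = 0.063546 + (0.657)(0.318)² = 0.12998 kg·m².
Spherical shell: I_cm = (2/3)MR² = (2/3)(1.97)(0.248)² = 0.080775 kg·m²; axis through the centre, so I = 0.080775 kg·m².
Thin ring: I_cm = MR² = (2.33)(0.115)² = 0.030814 kg·m²; centre at d = 0.941 m, so I = I_cm + Md² gives I = 0.030814 + (2.33)(0.941)² = 2.094 kg·m².
Total I = 0.12998 + 0.080775 + 2.094 = 2.3047 kg·m².

2.30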